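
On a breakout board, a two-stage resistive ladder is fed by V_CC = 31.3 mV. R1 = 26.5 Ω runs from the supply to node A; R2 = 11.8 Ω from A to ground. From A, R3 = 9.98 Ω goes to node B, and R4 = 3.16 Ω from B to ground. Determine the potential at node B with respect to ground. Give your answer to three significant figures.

V_B ≈ 1.43 mV

Looking into the second stage from A: R3 + R4 = 13.14 Ω appears in parallel with R2.
R2 ‖ (R3+R4) = 6.217 Ω.
V_A = 31.3 × 6.217/(26.5 + 6.217) = 5.948 mV.
V_B = V_A × 0.2405 = 1.430 mV.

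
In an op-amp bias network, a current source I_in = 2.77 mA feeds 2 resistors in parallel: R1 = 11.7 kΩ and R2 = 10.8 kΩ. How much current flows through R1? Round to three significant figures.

With just two branches, the current splits inversely with resistance.
I(R1) = 2.77 × 10.8/(11.7 + 10.8) = 2.77 × 0.4800 = 1.330 mA.

I ≈ 1.33 mA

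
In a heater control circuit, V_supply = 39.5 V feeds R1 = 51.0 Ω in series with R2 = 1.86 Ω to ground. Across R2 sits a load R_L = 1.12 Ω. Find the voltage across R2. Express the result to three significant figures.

R2 ‖ R_L = (1.86 × 1.12)/(1.86 + 1.12) = 0.6991 Ω.
Voltage divider with the loaded lower leg: V_out = 39.5 × 0.6991/(51.0 + 0.6991) = 39.5 × 0.01352 = 0.5341 V.
(Unloaded it would be 1.39 V; the load pulls it down.)

V_out ≈ 0.534 V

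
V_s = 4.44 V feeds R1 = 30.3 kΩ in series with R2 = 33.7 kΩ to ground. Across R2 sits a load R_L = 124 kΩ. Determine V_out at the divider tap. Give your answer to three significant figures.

V_out ≈ 2.07 V

The load sits in parallel with R2, giving an effective lower resistance R2' = R2·R_L/(R2+R_L) = 26.50 kΩ.
Now apply the divider: V_out = 4.44 × 0.4665 = 2.071 V.
(Unloaded it would be 2.34 V; the load pulls it down.)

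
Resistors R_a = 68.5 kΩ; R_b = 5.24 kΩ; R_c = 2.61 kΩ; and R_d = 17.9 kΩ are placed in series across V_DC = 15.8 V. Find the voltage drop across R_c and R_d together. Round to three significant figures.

Total series resistance ΣR = 68.5 + 5.24 + 2.61 + 17.9 = 94.25 kΩ.
R_{R_c..R_d} = 2.61 + 17.9 = 20.51 kΩ.
V = V_DC · R/ΣR = 15.8 × 0.2176 = 3.438 V.

V ≈ 3.44 V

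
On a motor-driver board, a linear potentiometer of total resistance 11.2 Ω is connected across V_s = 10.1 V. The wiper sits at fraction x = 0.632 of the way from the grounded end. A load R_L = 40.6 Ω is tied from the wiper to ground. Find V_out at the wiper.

Lower segment x·R_p = 7.078 Ω; upper segment (1−x)·R_p = 4.122 Ω.
R_L loads the lower segment: effective lower R = 6.028 Ω.
V_out = 10.1 × 6.028/(4.122 + 6.028) = 5.998 V.
(Unloaded: V_out = x·V_s = 6.38 V.)

V_out ≈ 6.00 V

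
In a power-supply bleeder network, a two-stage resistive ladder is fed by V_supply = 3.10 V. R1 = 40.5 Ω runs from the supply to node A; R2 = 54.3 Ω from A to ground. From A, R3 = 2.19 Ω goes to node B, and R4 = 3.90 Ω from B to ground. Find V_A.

V_A ≈ 0.369 V

The second stage (R3 + R4 = 6.090 Ω) loads node A in parallel with R2.
Effective lower resistance at A: R2 ‖ 6.090 = 5.476 Ω.
So V_A = 3.10 × 0.1191 = 0.3692 V.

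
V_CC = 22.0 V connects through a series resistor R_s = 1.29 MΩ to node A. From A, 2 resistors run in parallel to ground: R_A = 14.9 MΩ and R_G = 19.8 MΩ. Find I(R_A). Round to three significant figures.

I ≈ 1.28 µA

Combine the parallel branches: R_p = (1/14.9 + 1/19.8)⁻¹ = 8.502 MΩ.
Node voltage V_A = V_CC · R_p/(R_s + R_p) = 22.0 × 0.8683 = 19.10 V.
Branch current I = V_A/R_A = 19.10/14.9 = 1.282 µA.
(Check via current divider: I_total = 2.247 µA; share G_k/ΣG = 0.5706 → same result.)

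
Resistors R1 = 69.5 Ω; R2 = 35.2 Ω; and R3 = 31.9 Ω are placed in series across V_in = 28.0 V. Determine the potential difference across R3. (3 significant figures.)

V ≈ 6.54 V

Series total: ΣR = 69.5 + 35.2 + 31.9 = 136.6 Ω.
By the voltage-divider rule, V = 28.0 × 31.90/136.6 = 6.539 V.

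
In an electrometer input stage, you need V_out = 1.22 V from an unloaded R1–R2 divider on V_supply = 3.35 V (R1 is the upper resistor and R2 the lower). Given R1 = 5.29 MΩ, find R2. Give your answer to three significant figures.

R2 ≈ 3.03 MΩ

The divider ratio is R2/(R1+R2) = 1.22/3.35 = 0.3642.
Rearranging, R2 = R1·k/(1−k) = 5.29 × 0.5728 = 3.030 MΩ.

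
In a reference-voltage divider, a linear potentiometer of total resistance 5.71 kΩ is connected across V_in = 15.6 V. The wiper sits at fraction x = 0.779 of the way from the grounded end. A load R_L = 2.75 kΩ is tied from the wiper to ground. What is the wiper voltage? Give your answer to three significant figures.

V_out ≈ 8.95 V

The pot divides into 1.262 kΩ above the wiper and 4.448 kΩ below.
Lower segment in parallel with the load: 4.448 ‖ 2.75 = 1.699 kΩ.
V_out = 15.6 × 1.699/(1.262 + 1.699) = 8.952 V.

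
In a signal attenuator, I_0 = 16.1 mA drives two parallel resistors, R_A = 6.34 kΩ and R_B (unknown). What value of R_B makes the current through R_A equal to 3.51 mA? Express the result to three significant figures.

R_B ≈ 1.77 kΩ

In a two-way split, I_A/I_0 = R_B/(R_A + R_B).
3.51/16.1 = R_B/(R_A + R_B) → R_B = R_A · (0.2180)/(1 − 0.2180) = 6.34 × 0.2788 = 1.768 kΩ.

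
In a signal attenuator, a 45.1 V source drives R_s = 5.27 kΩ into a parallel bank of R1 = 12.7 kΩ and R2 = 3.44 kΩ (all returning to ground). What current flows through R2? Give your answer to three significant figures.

Equivalent of the parallel group: R_p = 2.707 kΩ.
Node voltage V_A = V_in · R_p/(R_s + R_p) = 45.1 × 0.3393 = 15.30 V.
I(R2) = V_A / R2 = 15.30/3.44 = 4.449 mA.

I ≈ 4.45 mA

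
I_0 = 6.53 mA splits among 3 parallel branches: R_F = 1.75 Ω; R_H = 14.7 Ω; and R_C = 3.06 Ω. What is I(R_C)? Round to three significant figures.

I ≈ 2.21 mA

ΣG = 1/1.75 + 1/14.7 + 1/3.06 = 0.9663.
R_C takes the fraction G_k/ΣG = 0.3268/0.9663 = 0.3382, so I = 6.53 × 0.3382 = 2.209 mA.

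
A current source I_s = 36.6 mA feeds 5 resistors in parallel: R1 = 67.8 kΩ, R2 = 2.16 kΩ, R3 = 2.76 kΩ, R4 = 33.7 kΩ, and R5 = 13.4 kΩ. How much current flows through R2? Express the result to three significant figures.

Conductances: ΣG = 1/67.8 + 1/2.16 + 1/2.76 + 1/33.7 + 1/13.4 = 0.9443 (1/kΩ).
By the current-divider rule, I = I_s · G_k/ΣG = 36.6 × 0.4903 = 17.94 mA.

I ≈ 17.9 mA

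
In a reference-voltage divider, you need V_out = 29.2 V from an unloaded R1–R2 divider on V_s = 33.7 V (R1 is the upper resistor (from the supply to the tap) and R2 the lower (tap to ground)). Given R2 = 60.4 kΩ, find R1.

The divider ratio is R2/(R1+R2) = 29.2/33.7 = 0.8665.
Rearranging, R1 = R2·(1−k)/k = 60.4 × 0.1541 = 9.308 kΩ.

R1 ≈ 9.31 kΩ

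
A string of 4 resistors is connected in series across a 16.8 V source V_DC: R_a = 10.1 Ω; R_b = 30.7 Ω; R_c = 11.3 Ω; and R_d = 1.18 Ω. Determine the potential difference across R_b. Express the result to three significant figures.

V ≈ 9.68 V

ΣR = 10.1 + 30.7 + 11.3 + 1.18 = 53.28 Ω.
By the voltage-divider rule, V = 16.8 × 30.70/53.28 = 9.680 V.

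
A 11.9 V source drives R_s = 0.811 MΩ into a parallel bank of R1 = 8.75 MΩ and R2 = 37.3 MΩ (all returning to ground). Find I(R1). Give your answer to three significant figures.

Parallel bank: R_p = 1/(1/8.75 + 1/37.3) = 7.087 MΩ.
V_A = 11.9 × 7.087/7.898 = 10.68 V.
I(R1) = V_A / R1 = 10.68/8.75 = 1.220 µA.
(Equivalently: I_total = 1.507 µA, then current-divider fraction G_k/ΣG = 0.8100.)

I ≈ 1.22 µA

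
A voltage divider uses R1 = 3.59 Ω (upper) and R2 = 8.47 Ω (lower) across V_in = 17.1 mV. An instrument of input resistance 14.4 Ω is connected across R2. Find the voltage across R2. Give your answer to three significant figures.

V_out ≈ 10.2 mV

The load sits in parallel with R2, giving an effective lower resistance R2' = R2·R_L/(R2+R_L) = 5.333 Ω.
Then V_out = V_in · R2'/(R1 + R2') = 17.1 × 5.333/8.923 = 10.22 mV.
(Unloaded it would be 12.0 mV; the load pulls it down.)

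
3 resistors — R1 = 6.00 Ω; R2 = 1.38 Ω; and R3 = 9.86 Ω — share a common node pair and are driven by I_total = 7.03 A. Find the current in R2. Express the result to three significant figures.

Conductances: ΣG = 1/6.00 + 1/1.38 + 1/9.86 = 0.9927 (1/Ω).
By the current-divider rule, I = I_total · G_k/ΣG = 7.03 × 0.7299 = 5.132 A.

I ≈ 5.13 A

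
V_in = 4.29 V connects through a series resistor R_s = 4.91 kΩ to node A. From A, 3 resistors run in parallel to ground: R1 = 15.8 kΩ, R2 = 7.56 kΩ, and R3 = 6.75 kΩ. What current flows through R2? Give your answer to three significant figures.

Parallel bank: R_p = 1/(1/15.8 + 1/7.56 + 1/6.75) = 2.909 kΩ.
Node voltage V_A = V_in · R_p/(R_s + R_p) = 4.29 × 0.3721 = 1.596 V.
I(R2) = V_A / R2 = 1.596/7.56 = 0.2111 mA.
(Check via current divider: I_total = 0.5486 mA; share G_k/ΣG = 0.3848 → same result.)

I ≈ 0.211 mA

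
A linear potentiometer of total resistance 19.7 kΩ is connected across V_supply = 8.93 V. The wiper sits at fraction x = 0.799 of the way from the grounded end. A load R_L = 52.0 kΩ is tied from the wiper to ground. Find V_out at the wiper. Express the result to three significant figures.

V_out ≈ 6.73 V

Split the track: R_lower = x·R_p = 15.74 kΩ, R_upper = (1−x)·R_p = 3.960 kΩ.
R_L loads the lower segment: effective lower R = 12.08 kΩ.
Loaded-divider output: V_out = 8.93 × 0.7532 = 6.726 V.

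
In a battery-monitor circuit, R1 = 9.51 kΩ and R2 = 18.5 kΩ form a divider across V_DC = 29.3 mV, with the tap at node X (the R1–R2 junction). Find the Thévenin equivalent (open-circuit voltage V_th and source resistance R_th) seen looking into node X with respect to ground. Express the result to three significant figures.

Open-circuit (no load on X): V_th = V_DC · R2/(R1 + R2) = 29.3 × 18.5/(9.510 + 18.5) = 19.35 mV.
With V_DC suppressed (replaced by a short), R_th = R1 ‖ R2 = (9.510 × 18.5)/(9.510 + 18.5) = 6.281 kΩ.

V_th ≈ 19.4 mV, R_th ≈ 6.28 kΩ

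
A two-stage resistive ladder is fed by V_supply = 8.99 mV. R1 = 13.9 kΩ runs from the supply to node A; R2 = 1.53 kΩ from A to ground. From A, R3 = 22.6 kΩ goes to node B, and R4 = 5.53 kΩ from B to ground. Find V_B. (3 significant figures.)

V_B ≈ 0.167 mV

Node A sees R2 in parallel with the series input of stage 2, R3 + R4 = 28.13 kΩ.
R2 ‖ (R3+R4) = 1.451 kΩ.
So V_A = 8.99 × 0.09453 = 0.8498 mV.
Stage 2 is unloaded, so V_B = V_A · R4/(R3+R4) = 0.8498 × 5.53/28.13 = 0.1671 mV.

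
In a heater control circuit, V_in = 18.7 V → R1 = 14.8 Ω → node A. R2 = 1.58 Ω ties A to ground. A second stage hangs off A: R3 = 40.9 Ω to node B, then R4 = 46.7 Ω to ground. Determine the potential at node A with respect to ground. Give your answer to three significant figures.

V_A ≈ 1.77 V

Looking into the second stage from A: R3 + R4 = 87.60 Ω appears in parallel with R2.
Effective lower resistance at A: R2 ‖ 87.60 = 1.552 Ω.
So V_A = 18.7 × 0.09491 = 1.775 V.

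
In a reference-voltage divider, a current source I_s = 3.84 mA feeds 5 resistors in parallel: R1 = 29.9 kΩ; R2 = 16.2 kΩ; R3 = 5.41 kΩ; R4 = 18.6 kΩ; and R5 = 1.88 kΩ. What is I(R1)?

I ≈ 0.148 mA

Total conductance ΣG = 1/29.9 + 1/16.2 + 1/5.41 + 1/18.6 + 1/1.88 = 0.8657 (units of 1/kΩ).
Current divider: I(R1) = I_s · G_k/ΣG = 3.84 × (0.03344/0.8657) = 3.84 × 0.03863 = 0.1484 mA.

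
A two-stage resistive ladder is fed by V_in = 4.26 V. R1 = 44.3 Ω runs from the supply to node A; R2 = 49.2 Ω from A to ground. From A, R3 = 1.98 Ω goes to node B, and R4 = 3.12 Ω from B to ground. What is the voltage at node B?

V_B ≈ 0.246 V

Node A sees R2 in parallel with the series input of stage 2, R3 + R4 = 5.100 Ω.
Effective lower resistance at A: R2 ‖ 5.100 = 4.621 Ω.
First divider: V_A = V_in · 4.621/(44.3 + 4.621) = 0.4024 V.
V_B = V_A × 0.6118 = 0.2462 V.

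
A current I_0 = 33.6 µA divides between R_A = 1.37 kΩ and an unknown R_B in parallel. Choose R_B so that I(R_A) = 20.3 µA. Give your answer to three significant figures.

R_B ≈ 2.09 kΩ

Two-branch current divider: I_A = I_0 · R_B/(R_A + R_B).
20.3/33.6 = R_B/(R_A + R_B) → R_B = R_A · (0.6042)/(1 − 0.6042) = 1.37 × 1.526 = 2.091 kΩ.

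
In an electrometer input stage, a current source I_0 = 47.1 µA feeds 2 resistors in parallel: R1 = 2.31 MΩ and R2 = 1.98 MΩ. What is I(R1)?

I ≈ 21.7 µA

For two parallel branches, I_k = I_0 · (other R)/(sum of R).
So I = 47.1 × 1.98/4.290 = 21.74 µA.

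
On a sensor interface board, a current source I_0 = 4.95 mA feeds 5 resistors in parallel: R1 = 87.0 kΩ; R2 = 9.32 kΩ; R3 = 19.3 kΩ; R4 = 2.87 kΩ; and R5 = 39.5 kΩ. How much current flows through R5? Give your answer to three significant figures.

I ≈ 0.230 mA

Total conductance ΣG = 1/87.0 + 1/9.32 + 1/19.3 + 1/2.87 + 1/39.5 = 0.5444 (units of 1/kΩ).
Current divider: I(R5) = I_0 · G_k/ΣG = 4.95 × (0.02532/0.5444) = 4.95 × 0.04651 = 0.2302 mA.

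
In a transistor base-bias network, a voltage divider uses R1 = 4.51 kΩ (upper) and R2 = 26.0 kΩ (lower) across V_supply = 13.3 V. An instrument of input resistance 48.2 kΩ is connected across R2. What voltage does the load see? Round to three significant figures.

V_out ≈ 10.5 V

The load sits in parallel with R2, giving an effective lower resistance R2' = R2·R_L/(R2+R_L) = 16.89 kΩ.
Now apply the divider: V_out = 13.3 × 0.7892 = 10.50 V.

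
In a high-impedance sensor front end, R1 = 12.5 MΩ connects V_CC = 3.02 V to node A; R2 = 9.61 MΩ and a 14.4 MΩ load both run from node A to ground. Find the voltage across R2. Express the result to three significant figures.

V_out ≈ 0.953 V

R2 ‖ R_L = (9.61 × 14.4)/(9.61 + 14.4) = 5.764 MΩ.
Then V_out = V_CC · R2'/(R1 + R2') = 3.02 × 5.764/18.26 = 0.9530 V.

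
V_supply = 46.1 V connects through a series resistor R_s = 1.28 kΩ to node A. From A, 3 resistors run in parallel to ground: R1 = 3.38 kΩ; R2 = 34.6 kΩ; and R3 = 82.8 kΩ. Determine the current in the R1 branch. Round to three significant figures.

Equivalent of the parallel group: R_p = 2.969 kΩ.
V_A by voltage divider: V_A = 46.1 × 2.969/(1.28 + 2.969) = 32.21 V.
Branch current I = V_A/R1 = 32.21/3.38 = 9.530 mA.

I ≈ 9.53 mA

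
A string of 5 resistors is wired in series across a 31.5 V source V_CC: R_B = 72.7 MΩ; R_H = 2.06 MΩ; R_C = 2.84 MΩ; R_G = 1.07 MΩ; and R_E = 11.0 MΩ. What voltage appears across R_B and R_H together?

Series total: ΣR = 72.7 + 2.06 + 2.84 + 1.07 + 11.0 = 89.67 MΩ.
R_{R_B..R_H} = 72.7 + 2.06 = 74.76 MΩ.
Voltage divider: V = V_CC · (74.76 / 89.67) = 31.5 × 0.8337 = 26.26 V.

V ≈ 26.3 V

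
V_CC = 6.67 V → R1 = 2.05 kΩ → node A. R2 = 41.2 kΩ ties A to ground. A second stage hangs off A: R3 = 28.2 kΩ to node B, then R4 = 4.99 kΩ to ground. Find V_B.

Node A sees R2 in parallel with the series input of stage 2, R3 + R4 = 33.19 kΩ.
R2 ‖ (R3+R4) = 18.38 kΩ.
First divider: V_A = V_CC · 18.38/(2.05 + 18.38) = 6.001 V.
Then the unloaded second divider: V_B = V_A × R4/(R3+R4) = 6.001 × 0.1503 = 0.9022 V.

V_B ≈ 0.902 V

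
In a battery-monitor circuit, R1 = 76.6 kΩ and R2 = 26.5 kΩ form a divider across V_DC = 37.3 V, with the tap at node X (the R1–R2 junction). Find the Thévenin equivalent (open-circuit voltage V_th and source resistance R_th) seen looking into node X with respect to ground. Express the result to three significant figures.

V_th ≈ 9.59 V, R_th ≈ 19.7 kΩ

Open-circuit (no load on X): V_th = V_DC · R2/(R1 + R2) = 37.3 × 26.5/(76.60 + 26.5) = 9.587 V.
Looking into X with the source shorted: R_th = R1·R2/(R1+R2) = 76.60 × 26.5/103.1 = 19.69 kΩ.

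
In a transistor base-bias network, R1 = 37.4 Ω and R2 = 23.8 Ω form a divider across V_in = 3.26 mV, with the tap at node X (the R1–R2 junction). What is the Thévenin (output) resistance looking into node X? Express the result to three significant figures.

R_th ≈ 14.5 Ω

Looking into X with the source shorted: R_th = R1·R2/(R1+R2) = 37.40 × 23.8/61.20 = 14.54 Ω.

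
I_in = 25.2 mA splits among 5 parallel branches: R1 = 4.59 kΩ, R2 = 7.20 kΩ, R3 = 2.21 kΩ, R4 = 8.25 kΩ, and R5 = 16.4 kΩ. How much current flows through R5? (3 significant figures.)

Total conductance ΣG = 1/4.59 + 1/7.20 + 1/2.21 + 1/8.25 + 1/16.4 = 0.9914 (units of 1/kΩ).
By the current-divider rule, I = I_in · G_k/ΣG = 25.2 × 0.06150 = 1.550 mA.

I ≈ 1.55 mA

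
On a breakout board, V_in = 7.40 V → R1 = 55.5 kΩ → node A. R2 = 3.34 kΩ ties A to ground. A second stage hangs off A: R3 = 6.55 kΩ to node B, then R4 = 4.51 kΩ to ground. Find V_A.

V_A ≈ 0.327 V

Looking into the second stage from A: R3 + R4 = 11.06 kΩ appears in parallel with R2.
Effective lower resistance at A: R2 ‖ 11.06 = 2.565 kΩ.
So V_A = 7.40 × 0.04418 = 0.3269 V.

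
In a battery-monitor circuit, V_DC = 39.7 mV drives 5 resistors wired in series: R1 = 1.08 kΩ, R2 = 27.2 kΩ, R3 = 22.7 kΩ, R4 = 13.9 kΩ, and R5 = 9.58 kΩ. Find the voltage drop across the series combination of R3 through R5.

Total series resistance ΣR = 1.08 + 27.2 + 22.7 + 13.9 + 9.58 = 74.46 kΩ.
R_{R3..R5} = 22.7 + 13.9 + 9.58 = 46.18 kΩ.
V = V_DC · R/ΣR = 39.7 × 0.6202 = 24.62 mV.

V ≈ 24.6 mV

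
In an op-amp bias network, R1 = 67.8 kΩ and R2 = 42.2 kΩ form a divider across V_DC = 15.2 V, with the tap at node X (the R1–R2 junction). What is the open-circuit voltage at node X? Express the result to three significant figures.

With X open, the divider is unloaded: V_th = 15.2 × 42.2/110.0 = 5.831 V.

V_th ≈ 5.83 V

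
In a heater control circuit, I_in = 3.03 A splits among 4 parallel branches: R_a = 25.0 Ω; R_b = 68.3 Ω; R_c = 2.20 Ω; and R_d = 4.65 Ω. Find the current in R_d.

Total conductance ΣG = 1/25.0 + 1/68.3 + 1/2.20 + 1/4.65 = 0.7242 (units of 1/Ω).
Current divider: I(R_d) = I_in · G_k/ΣG = 3.03 × (0.2151/0.7242) = 3.03 × 0.2969 = 0.8997 A.

I ≈ 0.900 A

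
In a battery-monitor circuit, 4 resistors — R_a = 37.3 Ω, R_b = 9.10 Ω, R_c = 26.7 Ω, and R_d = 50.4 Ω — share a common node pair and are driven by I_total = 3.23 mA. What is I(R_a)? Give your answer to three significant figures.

I ≈ 0.446 mA

Total conductance ΣG = 1/37.3 + 1/9.10 + 1/26.7 + 1/50.4 = 0.1940 (units of 1/Ω).
Current divider: I(R_a) = I_total · G_k/ΣG = 3.23 × (0.02681/0.1940) = 3.23 × 0.1382 = 0.4464 mA.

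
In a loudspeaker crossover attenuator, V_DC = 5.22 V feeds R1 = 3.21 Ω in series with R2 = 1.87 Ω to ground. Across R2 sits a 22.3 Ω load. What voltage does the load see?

The load sits in parallel with R2, giving an effective lower resistance R2' = R2·R_L/(R2+R_L) = 1.725 Ω.
Voltage divider with the loaded lower leg: V_out = 5.22 × 1.725/(3.21 + 1.725) = 5.22 × 0.3496 = 1.825 V.
(Unloaded it would be 1.92 V; the load pulls it down.)

V_out ≈ 1.82 V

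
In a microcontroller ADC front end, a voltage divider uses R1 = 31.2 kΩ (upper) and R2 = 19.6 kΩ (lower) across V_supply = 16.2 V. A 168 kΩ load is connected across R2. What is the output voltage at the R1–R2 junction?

V_out ≈ 5.83 V

R2 ‖ R_L = (19.6 × 168)/(19.6 + 168) = 17.55 kΩ.
Voltage divider with the loaded lower leg: V_out = 16.2 × 17.55/(31.2 + 17.55) = 16.2 × 0.3600 = 5.832 V.
(Unloaded it would be 6.25 V; the load pulls it down.)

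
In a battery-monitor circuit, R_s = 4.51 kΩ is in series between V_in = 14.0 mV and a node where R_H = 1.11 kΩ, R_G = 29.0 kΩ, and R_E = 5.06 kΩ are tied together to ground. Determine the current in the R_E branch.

Combine the parallel branches: R_p = (1/1.11 + 1/29.0 + 1/5.06)⁻¹ = 0.8826 kΩ.
Node voltage V_A = V_in · R_p/(R_s + R_p) = 14.0 × 0.1637 = 2.291 mV.
I(R_E) = V_A / R_E = 2.291/5.06 = 0.4528 µA.
(Check via current divider: I_total = 2.596 µA; share G_k/ΣG = 0.1744 → same result.)

I ≈ 0.453 µA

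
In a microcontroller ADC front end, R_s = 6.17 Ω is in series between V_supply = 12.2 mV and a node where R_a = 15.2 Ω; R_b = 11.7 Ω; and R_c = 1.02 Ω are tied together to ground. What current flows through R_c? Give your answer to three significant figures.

Parallel bank: R_p = 1/(1/15.2 + 1/11.7 + 1/1.02) = 0.8837 Ω.
V_A by voltage divider: V_A = 12.2 × 0.8837/(6.17 + 0.8837) = 1.528 mV.
Branch current I = V_A/R_c = 1.528/1.02 = 1.498 mA.
(Equivalently: I_total = 1.730 mA, then current-divider fraction G_k/ΣG = 0.8663.)

I ≈ 1.50 mA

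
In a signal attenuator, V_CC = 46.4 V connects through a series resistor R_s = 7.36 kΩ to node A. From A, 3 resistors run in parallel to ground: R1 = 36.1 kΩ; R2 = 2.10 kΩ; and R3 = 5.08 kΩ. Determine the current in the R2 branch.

Combine the parallel branches: R_p = (1/36.1 + 1/2.10 + 1/5.08)⁻¹ = 1.427 kΩ.
Node voltage V_A = V_CC · R_p/(R_s + R_p) = 46.4 × 0.1624 = 7.536 V.
I(R2) = V_A / R2 = 7.536/2.10 = 3.588 mA.

I ≈ 3.59 mA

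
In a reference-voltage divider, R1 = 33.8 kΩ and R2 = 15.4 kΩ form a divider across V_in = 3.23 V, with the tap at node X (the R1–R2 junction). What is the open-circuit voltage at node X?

V_th is the unloaded tap voltage: V_in · R2/(R1+R2) = 3.23 × 0.3130 = 1.011 V.

V_th ≈ 1.01 V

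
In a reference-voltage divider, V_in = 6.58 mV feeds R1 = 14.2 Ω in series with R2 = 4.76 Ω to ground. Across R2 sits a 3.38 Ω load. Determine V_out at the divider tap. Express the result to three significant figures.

V_out ≈ 0.804 mV

First combine the lower leg with the load: R2 ‖ R_L = 1.977 Ω.
Then V_out = V_in · R2'/(R1 + R2') = 6.58 × 1.977/16.18 = 0.8040 mV.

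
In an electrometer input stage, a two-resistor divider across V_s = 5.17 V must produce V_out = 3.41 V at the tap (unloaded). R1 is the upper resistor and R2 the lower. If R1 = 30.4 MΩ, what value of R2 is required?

R2 ≈ 58.9 MΩ

The divider ratio is R2/(R1+R2) = 3.41/5.17 = 0.6596.
R2 = R1 · 0.6596/(1 − 0.6596) = 58.90 MΩ.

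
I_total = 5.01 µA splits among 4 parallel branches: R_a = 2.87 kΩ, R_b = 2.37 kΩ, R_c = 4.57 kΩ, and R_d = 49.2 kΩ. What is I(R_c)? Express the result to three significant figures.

I ≈ 1.09 µA

Total conductance ΣG = 1/2.87 + 1/2.37 + 1/4.57 + 1/49.2 = 1.010 (units of 1/kΩ).
By the current-divider rule, I = I_total · G_k/ΣG = 5.01 × 0.2168 = 1.086 µA.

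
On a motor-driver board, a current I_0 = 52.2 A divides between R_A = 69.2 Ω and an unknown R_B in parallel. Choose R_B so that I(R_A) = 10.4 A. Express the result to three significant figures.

In a two-way split, I_A/I_0 = R_B/(R_A + R_B).
10.4/52.2 = R_B/(R_A + R_B) → R_B = R_A · (0.1992)/(1 − 0.1992) = 69.2 × 0.2488 = 17.22 Ω.

R_B ≈ 17.2 Ω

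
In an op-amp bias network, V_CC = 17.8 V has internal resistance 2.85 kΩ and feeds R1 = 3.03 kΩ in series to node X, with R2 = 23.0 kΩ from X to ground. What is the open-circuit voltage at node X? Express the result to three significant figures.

V_th ≈ 14.2 V

R1' = 2.85 + 3.03 = 5.880 kΩ (source resistance + R1).
Open-circuit (no load on X): V_th = V_CC · R2/(R1' + R2) = 17.8 × 23.0/(5.880 + 23.0) = 14.18 V.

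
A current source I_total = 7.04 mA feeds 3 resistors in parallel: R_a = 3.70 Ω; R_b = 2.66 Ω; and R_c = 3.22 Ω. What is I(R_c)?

I ≈ 2.29 mA

ΣG = 1/3.70 + 1/2.66 + 1/3.22 = 0.9568.
Current divider: I(R_c) = I_total · G_k/ΣG = 7.04 × (0.3106/0.9568) = 7.04 × 0.3246 = 2.285 mA.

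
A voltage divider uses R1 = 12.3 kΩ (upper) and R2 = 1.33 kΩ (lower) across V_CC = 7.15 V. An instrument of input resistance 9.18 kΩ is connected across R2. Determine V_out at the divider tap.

V_out ≈ 0.617 V

R2 ‖ R_L = (1.33 × 9.18)/(1.33 + 9.18) = 1.162 kΩ.
Voltage divider with the loaded lower leg: V_out = 7.15 × 1.162/(12.3 + 1.162) = 7.15 × 0.08630 = 0.6170 V.
(Unloaded it would be 0.698 V; the load pulls it down.)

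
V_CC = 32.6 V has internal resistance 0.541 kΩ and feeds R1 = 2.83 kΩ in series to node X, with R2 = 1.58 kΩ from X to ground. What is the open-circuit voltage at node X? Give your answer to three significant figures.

R1' = 0.541 + 2.83 = 3.371 kΩ (source resistance + R1).
With X open, the divider is unloaded: V_th = 32.6 × 1.58/4.951 = 10.40 V.

V_th ≈ 10.4 V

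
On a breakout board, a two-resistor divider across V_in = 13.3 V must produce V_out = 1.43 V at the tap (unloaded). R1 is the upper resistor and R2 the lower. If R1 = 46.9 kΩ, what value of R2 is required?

The divider ratio is R2/(R1+R2) = 1.43/13.3 = 0.1075.
Rearranging, R2 = R1·k/(1−k) = 46.9 × 0.1205 = 5.650 kΩ.

R2 ≈ 5.65 kΩ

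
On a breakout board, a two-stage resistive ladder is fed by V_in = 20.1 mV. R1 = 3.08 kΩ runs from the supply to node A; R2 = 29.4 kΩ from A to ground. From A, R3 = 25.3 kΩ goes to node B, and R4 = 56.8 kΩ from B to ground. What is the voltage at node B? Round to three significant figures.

V_B ≈ 12.2 mV

Node A sees R2 in parallel with the series input of stage 2, R3 + R4 = 82.10 kΩ.
Effective lower resistance at A: R2 ‖ 82.10 = 21.65 kΩ.
First divider: V_A = V_in · 21.65/(3.08 + 21.65) = 17.60 mV.
Then the unloaded second divider: V_B = V_A × R4/(R3+R4) = 17.60 × 0.6918 = 12.17 mV.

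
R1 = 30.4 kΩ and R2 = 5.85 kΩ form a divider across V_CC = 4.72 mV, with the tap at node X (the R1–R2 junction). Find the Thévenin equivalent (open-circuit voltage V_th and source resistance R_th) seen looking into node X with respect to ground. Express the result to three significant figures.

V_th ≈ 0.762 mV, R_th ≈ 4.91 kΩ

V_th is the unloaded tap voltage: V_CC · R2/(R1+R2) = 4.72 × 0.1614 = 0.7617 mV.
Looking into X with the source shorted: R_th = R1·R2/(R1+R2) = 30.40 × 5.85/36.25 = 4.906 kΩ.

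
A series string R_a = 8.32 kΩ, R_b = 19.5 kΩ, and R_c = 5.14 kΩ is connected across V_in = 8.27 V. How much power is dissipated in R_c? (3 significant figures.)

Series current I = V_in/ΣR = 8.27/32.96 = 0.2509 mA.
P = I²R = 0.06296 × 5.14 = 0.3236 mW.

P ≈ 0.324 mW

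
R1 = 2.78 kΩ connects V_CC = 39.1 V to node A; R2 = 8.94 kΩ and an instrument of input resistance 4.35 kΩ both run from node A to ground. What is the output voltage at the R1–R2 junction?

R2 ‖ R_L = (8.94 × 4.35)/(8.94 + 4.35) = 2.926 kΩ.
Now apply the divider: V_out = 39.1 × 0.5128 = 20.05 V.
(Unloaded it would be 29.8 V; the load pulls it down.)

V_out ≈ 20.1 V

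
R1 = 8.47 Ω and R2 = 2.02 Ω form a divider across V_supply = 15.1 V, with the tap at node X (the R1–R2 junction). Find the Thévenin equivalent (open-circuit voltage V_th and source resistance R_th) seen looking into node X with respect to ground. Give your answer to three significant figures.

V_th ≈ 2.91 V, R_th ≈ 1.63 Ω

Open-circuit (no load on X): V_th = V_supply · R2/(R1 + R2) = 15.1 × 2.02/(8.470 + 2.02) = 2.908 V.
With V_supply suppressed (replaced by a short), R_th = R1 ‖ R2 = (8.470 × 2.02)/(8.470 + 2.02) = 1.631 Ω.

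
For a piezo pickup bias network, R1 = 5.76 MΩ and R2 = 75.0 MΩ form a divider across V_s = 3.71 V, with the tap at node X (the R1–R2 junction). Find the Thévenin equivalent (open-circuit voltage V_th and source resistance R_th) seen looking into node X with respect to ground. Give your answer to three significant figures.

V_th ≈ 3.45 V, R_th ≈ 5.35 MΩ

V_th is the unloaded tap voltage: V_s · R2/(R1+R2) = 3.71 × 0.9287 = 3.445 V.
With V_s suppressed (replaced by a short), R_th = R1 ‖ R2 = (5.760 × 75.0)/(5.760 + 75.0) = 5.349 MΩ.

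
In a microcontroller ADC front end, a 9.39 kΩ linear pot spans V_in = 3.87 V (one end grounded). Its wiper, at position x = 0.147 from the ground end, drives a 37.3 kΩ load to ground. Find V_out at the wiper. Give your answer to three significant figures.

Split the track: R_lower = x·R_p = 1.380 kΩ, R_upper = (1−x)·R_p = 8.010 kΩ.
R_L loads the lower segment: effective lower R = 1.331 kΩ.
Loaded-divider output: V_out = 3.87 × 0.1425 = 0.5515 V.
(Unloaded: V_out = x·V_in = 0.569 V.)

V_out ≈ 0.551 V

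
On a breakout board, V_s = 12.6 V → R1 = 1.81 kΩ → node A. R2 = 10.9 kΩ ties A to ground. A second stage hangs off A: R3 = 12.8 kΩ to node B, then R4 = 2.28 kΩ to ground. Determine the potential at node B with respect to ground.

Looking into the second stage from A: R3 + R4 = 15.08 kΩ appears in parallel with R2.
Effective lower resistance at A: R2 ‖ 15.08 = 6.327 kΩ.
So V_A = 12.6 × 0.7776 = 9.797 V.
V_B = V_A × 0.1512 = 1.481 V.

V_B ≈ 1.48 V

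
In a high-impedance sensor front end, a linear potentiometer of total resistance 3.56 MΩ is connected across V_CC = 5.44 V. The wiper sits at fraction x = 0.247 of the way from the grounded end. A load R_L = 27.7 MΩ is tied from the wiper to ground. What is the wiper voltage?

V_out ≈ 1.31 V

Split the track: R_lower = x·R_p = 0.8793 MΩ, R_upper = (1−x)·R_p = 2.681 MΩ.
(x·R_p) ‖ R_L = 0.8523 MΩ.
Then V_out = V_CC · 0.8523/(2.681 + 0.8523) = 1.312 V.
(Unloaded: V_out = x·V_CC = 1.34 V.)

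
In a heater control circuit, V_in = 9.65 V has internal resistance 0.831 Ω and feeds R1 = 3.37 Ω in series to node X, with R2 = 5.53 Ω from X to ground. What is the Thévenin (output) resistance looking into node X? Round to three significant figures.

R1' = 0.831 + 3.37 = 4.201 Ω (source resistance + R1).
Looking into X with the source shorted: R_th = R1'·R2/(R1'+R2) = 4.201 × 5.53/9.731 = 2.387 Ω.

R_th ≈ 2.39 Ω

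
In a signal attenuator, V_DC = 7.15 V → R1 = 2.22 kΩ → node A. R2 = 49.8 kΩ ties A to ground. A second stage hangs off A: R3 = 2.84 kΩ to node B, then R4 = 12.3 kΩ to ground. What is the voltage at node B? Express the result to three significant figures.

Node A sees R2 in parallel with the series input of stage 2, R3 + R4 = 15.14 kΩ.
Effective lower resistance at A: R2 ‖ 15.14 = 11.61 kΩ.
V_A = 7.15 × 11.61/(2.22 + 11.61) = 6.002 V.
V_B = V_A × 0.8124 = 4.876 V.

V_B ≈ 4.88 V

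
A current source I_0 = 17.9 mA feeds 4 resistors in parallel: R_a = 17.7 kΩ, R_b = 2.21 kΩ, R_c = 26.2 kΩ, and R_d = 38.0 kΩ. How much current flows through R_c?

ΣG = 1/17.7 + 1/2.21 + 1/26.2 + 1/38.0 = 0.5735.
R_c takes the fraction G_k/ΣG = 0.03817/0.5735 = 0.06656, so I = 17.9 × 0.06656 = 1.191 mA.

I ≈ 1.19 mA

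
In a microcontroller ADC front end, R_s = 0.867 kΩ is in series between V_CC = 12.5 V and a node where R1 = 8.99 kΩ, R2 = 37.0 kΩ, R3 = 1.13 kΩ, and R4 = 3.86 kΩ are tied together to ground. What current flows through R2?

Parallel bank: R_p = 1/(1/8.99 + 1/37.0 + 1/1.13 + 1/3.86) = 0.7799 kΩ.
V_A by voltage divider: V_A = 12.5 × 0.7799/(0.867 + 0.7799) = 5.919 V.
I(R2) = V_A / R2 = 5.919/37.0 = 0.1600 mA.

I ≈ 0.160 mA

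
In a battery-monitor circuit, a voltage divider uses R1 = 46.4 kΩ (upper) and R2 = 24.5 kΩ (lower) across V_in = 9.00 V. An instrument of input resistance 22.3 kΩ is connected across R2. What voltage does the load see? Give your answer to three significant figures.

V_out ≈ 1.81 V

R2 ‖ R_L = (24.5 × 22.3)/(24.5 + 22.3) = 11.67 kΩ.
Voltage divider with the loaded lower leg: V_out = 9.00 × 11.67/(46.4 + 11.67) = 9.00 × 0.2010 = 1.809 V.
(Unloaded it would be 3.11 V; the load pulls it down.)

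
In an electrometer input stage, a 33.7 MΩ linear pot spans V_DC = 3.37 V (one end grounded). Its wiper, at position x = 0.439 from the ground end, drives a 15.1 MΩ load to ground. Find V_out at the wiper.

V_out ≈ 0.955 V

Lower segment x·R_p = 14.79 MΩ; upper segment (1−x)·R_p = 18.91 MΩ.
R_L loads the lower segment: effective lower R = 7.473 MΩ.
V_out = 3.37 × 7.473/(18.91 + 7.473) = 0.9547 V.
(Unloaded: V_out = x·V_DC = 1.48 V.)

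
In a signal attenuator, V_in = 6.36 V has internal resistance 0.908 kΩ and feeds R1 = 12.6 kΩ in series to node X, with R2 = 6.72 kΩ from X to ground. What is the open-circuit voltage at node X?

V_th ≈ 2.11 V

R1' = 0.908 + 12.6 = 13.51 kΩ (source resistance + R1).
With X open, the divider is unloaded: V_th = 6.36 × 6.72/20.23 = 2.113 V.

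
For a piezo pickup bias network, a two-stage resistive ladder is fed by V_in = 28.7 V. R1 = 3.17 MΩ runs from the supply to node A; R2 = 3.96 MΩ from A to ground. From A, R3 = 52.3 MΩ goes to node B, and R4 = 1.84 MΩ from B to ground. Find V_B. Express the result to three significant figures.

Node A sees R2 in parallel with the series input of stage 2, R3 + R4 = 54.14 MΩ.
Effective lower resistance at A: R2 ‖ 54.14 = 3.690 MΩ.
First divider: V_A = V_in · 3.690/(3.17 + 3.690) = 15.44 V.
Then the unloaded second divider: V_B = V_A × R4/(R3+R4) = 15.44 × 0.03399 = 0.5247 V.

V_B ≈ 0.525 V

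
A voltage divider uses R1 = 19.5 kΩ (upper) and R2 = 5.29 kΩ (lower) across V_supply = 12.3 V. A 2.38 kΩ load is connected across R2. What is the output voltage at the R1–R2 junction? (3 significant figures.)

R2 ‖ R_L = (5.29 × 2.38)/(5.29 + 2.38) = 1.641 kΩ.
Voltage divider with the loaded lower leg: V_out = 12.3 × 1.641/(19.5 + 1.641) = 12.3 × 0.07764 = 0.9550 V.

V_out ≈ 0.955 V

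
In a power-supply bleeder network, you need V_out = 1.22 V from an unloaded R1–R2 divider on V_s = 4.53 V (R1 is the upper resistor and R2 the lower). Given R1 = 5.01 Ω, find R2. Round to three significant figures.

R2 ≈ 1.85 Ω

The divider ratio is R2/(R1+R2) = 1.22/4.53 = 0.2693.
R2 = R1 · 0.2693/(1 − 0.2693) = 1.847 Ω.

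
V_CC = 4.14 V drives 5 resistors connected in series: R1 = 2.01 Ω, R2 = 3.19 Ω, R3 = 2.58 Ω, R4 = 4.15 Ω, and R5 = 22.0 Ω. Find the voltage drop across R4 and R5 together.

V ≈ 3.19 V

ΣR = 2.01 + 3.19 + 2.58 + 4.15 + 22.0 = 33.93 Ω.
R_{R4..R5} = 4.15 + 22.0 = 26.15 Ω.
By the voltage-divider rule, V = 4.14 × 26.15/33.93 = 3.191 V.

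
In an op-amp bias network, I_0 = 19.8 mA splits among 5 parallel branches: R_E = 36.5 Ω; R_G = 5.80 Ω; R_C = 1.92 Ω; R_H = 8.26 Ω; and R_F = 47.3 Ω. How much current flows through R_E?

Total conductance ΣG = 1/36.5 + 1/5.80 + 1/1.92 + 1/8.26 + 1/47.3 = 0.8629 (units of 1/Ω).
R_E takes the fraction G_k/ΣG = 0.02740/0.8629 = 0.03175, so I = 19.8 × 0.03175 = 0.6287 mA.

I ≈ 0.629 mA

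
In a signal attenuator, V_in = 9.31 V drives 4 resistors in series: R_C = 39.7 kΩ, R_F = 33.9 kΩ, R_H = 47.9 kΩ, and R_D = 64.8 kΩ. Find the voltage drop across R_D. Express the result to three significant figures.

V ≈ 3.24 V

ΣR = 39.7 + 33.9 + 47.9 + 64.8 = 186.3 kΩ.
By the voltage-divider rule, V = 9.31 × 64.80/186.3 = 3.238 V.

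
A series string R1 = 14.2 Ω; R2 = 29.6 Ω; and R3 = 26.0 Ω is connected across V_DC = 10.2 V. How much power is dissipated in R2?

The common current is I = 10.2/69.80 = 0.1461 A.
P(R2) = I²·R2 = (0.1461)² × 29.6 = 0.6321 W.

P ≈ 0.632 W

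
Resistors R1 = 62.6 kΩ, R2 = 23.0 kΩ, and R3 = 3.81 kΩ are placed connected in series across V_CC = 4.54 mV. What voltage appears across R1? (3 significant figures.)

Series total: ΣR = 62.6 + 23.0 + 3.81 = 89.41 kΩ.
By the voltage-divider rule, V = 4.54 × 62.60/89.41 = 3.179 mV.

V ≈ 3.18 mV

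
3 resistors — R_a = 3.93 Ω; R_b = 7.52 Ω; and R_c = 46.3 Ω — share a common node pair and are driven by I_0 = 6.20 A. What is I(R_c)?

I ≈ 0.327 A

ΣG = 1/3.93 + 1/7.52 + 1/46.3 = 0.4090.
Current divider: I(R_c) = I_0 · G_k/ΣG = 6.20 × (0.02160/0.4090) = 6.20 × 0.05280 = 0.3274 A.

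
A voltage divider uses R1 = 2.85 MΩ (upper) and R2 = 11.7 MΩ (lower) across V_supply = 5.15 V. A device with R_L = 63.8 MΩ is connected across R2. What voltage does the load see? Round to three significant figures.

R2 ‖ R_L = (11.7 × 63.8)/(11.7 + 63.8) = 9.887 MΩ.
Then V_out = V_supply · R2'/(R1 + R2') = 5.15 × 9.887/12.74 = 3.998 V.
(Unloaded it would be 4.14 V; the load pulls it down.)

V_out ≈ 4.00 V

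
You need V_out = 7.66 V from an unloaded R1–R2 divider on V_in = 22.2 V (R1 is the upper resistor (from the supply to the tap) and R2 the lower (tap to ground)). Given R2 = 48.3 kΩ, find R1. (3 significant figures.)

R1 ≈ 91.7 kΩ

The divider ratio is R2/(R1+R2) = 7.66/22.2 = 0.3450.
Rearranging, R1 = R2·(1−k)/k = 48.3 × 1.898 = 91.68 kΩ.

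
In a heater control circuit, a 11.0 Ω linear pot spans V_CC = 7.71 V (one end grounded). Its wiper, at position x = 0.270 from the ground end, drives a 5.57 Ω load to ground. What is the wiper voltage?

Split the track: R_lower = x·R_p = 2.970 Ω, R_upper = (1−x)·R_p = 8.030 Ω.
Lower segment in parallel with the load: 2.970 ‖ 5.57 = 1.937 Ω.
Loaded-divider output: V_out = 7.71 × 0.1944 = 1.498 V.
(Unloaded: V_out = x·V_CC = 2.08 V.)

V_out ≈ 1.50 V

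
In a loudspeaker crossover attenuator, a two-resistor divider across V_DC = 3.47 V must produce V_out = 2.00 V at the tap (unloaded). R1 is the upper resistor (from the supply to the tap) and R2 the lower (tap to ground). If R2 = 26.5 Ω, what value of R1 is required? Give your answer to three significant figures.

R1 ≈ 19.5 Ω

The divider ratio is R2/(R1+R2) = 2.00/3.47 = 0.5764.
Rearranging, R1 = R2·(1−k)/k = 26.5 × 0.7350 = 19.48 Ω.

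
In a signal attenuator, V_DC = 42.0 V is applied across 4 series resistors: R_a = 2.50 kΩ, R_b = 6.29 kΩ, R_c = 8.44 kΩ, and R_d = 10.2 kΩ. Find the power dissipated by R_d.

Series current I = V_DC/ΣR = 42.0/27.43 = 1.531 mA.
V(R_d) = I·R = 15.62 V; P = V·I = 15.62 × 1.531 = 23.91 mW.

P ≈ 23.9 mW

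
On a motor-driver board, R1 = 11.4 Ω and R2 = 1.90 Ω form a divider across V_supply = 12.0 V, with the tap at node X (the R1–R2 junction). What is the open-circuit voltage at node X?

V_th is the unloaded tap voltage: V_supply · R2/(R1+R2) = 12.0 × 0.1429 = 1.714 V.

V_th ≈ 1.71 V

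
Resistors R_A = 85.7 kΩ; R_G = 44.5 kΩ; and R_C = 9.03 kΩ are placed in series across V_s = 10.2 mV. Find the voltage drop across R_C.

Total series resistance ΣR = 85.7 + 44.5 + 9.03 = 139.2 kΩ.
V = V_s · R/ΣR = 10.2 × 0.06486 = 0.6615 mV.

V ≈ 0.662 mV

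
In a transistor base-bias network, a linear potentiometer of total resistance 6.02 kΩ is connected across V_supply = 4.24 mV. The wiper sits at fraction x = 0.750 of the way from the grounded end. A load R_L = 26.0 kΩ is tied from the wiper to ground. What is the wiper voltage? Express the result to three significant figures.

V_out ≈ 3.05 mV

Split the track: R_lower = x·R_p = 4.515 kΩ, R_upper = (1−x)·R_p = 1.505 kΩ.
R_L loads the lower segment: effective lower R = 3.847 kΩ.
Loaded-divider output: V_out = 4.24 × 0.7188 = 3.048 mV.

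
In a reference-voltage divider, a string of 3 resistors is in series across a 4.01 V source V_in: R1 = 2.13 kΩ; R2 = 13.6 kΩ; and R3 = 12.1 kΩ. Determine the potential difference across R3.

Series total: ΣR = 2.13 + 13.6 + 12.1 = 27.83 kΩ.
By the voltage-divider rule, V = 4.01 × 12.10/27.83 = 1.743 V.

V ≈ 1.74 V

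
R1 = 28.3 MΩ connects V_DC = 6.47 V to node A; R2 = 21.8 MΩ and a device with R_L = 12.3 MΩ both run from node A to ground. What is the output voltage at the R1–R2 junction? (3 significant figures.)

R2 ‖ R_L = (21.8 × 12.3)/(21.8 + 12.3) = 7.863 MΩ.
Then V_out = V_DC · R2'/(R1 + R2') = 6.47 × 7.863/36.16 = 1.407 V.

V_out ≈ 1.41 V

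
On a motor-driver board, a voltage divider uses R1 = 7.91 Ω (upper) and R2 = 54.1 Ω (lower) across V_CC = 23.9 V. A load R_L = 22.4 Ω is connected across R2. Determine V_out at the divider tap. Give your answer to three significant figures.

V_out ≈ 15.9 V

First combine the lower leg with the load: R2 ‖ R_L = 15.84 Ω.
Now apply the divider: V_out = 23.9 × 0.6670 = 15.94 V.
(Unloaded it would be 20.9 V; the load pulls it down.)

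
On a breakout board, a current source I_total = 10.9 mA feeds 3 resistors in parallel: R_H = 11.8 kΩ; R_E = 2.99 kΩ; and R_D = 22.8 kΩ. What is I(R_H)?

Conductances: ΣG = 1/11.8 + 1/2.99 + 1/22.8 = 0.4631 (1/kΩ).
Current divider: I(R_H) = I_total · G_k/ΣG = 10.9 × (0.08475/0.4631) = 10.9 × 0.1830 = 1.995 mA.

I ≈ 1.99 mA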